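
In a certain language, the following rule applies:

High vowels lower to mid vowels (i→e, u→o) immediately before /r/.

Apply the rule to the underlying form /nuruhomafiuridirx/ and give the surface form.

Scanning /nuruhomafiuridirx/: /u/ is a high vowel immediately before /r/, so it lowers to [o]; /u/ at position 4 is not in the conditioning environment; /i/ at position 10 is not in the conditioning environment; /u/ is a high vowel immediately before /r/, so it lowers to [o]; /i/ at position 13 is not in the conditioning environment; /i/ is a high vowel immediately before /r/, so it lowers to [e].
Result: [noruhomafioriderx].

noruhomafioriderx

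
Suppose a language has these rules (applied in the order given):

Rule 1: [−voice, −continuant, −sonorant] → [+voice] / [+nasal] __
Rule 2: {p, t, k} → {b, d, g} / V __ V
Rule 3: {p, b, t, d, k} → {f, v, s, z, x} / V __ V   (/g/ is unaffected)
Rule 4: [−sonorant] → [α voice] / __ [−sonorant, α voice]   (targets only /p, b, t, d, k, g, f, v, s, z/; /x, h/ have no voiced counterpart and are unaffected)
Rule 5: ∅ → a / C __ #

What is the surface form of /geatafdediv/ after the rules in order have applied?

Rule 1 (post-nasal voicing): no segment meets the environment; /geatafdediv/ is unchanged.
Rule 2 (intervocalic voicing): /t/ is a voiceless stop between vowels /a/ and /a/, so it voices to [d]. /geatafdediv/ → geadafdediv.
Rule 3 (intervocalic spirantization): /d/ is a stop between vowels /a/ and /a/, so it spirantizes to the fricative [z]. /d/ is a stop between vowels /e/ and /i/, so it spirantizes to the fricative [z]. /geadafdediv/ → geazafdeziv.
Rule 4 (regressive voicing assimilation): /f/ precedes the voiced obstruent /d/, so it voices to [v] by assimilation. /geazafdeziv/ → geazavdeziv.
Rule 5 (final a-epenthesis): the form ends in the consonant /v/, so [a] is inserted word-finally. /geazavdeziv/ → geazavdeziva.

geazavdeziva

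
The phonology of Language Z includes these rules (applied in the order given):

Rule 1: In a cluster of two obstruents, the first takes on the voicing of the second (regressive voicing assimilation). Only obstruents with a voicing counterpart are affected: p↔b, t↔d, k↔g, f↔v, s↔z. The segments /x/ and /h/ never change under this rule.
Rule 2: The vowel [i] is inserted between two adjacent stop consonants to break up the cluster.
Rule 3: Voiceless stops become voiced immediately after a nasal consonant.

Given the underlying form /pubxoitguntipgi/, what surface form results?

pupxoidigundibigi

Rule 1 (regressive voicing assimilation): /b/ precedes the voiceless obstruent /x/, so it devoices to [p] by assimilation. /t/ precedes the voiced obstruent /g/, so it voices to [d] by assimilation. /p/ precedes the voiced obstruent /g/, so it voices to [b] by assimilation. /pubxoitguntipgi/ → pupxoidguntibgi.
Rule 2 (stop-cluster i-epenthesis): /d/ and /g/ form a stop–stop cluster, so [i] is inserted between them. /b/ and /g/ form a stop–stop cluster, so [i] is inserted between them. /pupxoidguntibgi/ → pupxoidiguntibigi.
Rule 3 (post-nasal voicing): /t/ is a voiceless stop immediately after the nasal /n/, so it voices to [d]. /pupxoidiguntibigi/ → pupxoidigundibigi.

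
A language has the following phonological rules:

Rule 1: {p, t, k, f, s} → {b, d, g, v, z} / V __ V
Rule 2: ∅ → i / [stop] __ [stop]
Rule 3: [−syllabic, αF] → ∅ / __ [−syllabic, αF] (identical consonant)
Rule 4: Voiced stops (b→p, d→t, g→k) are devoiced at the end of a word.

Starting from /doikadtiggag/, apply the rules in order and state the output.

doigaditigigak

Rule 1 (intervocalic voicing): /k/ is a voiceless obstruent between vowels /i/ and /a/, so it voices to [g]. /doikadtiggag/ → doigadtiggag.
Rule 2 (stop-cluster i-epenthesis): /d/ and /t/ form a stop–stop cluster, so [i] is inserted between them. /g/ and /g/ form a stop–stop cluster, so [i] is inserted between them. /doigadtiggag/ → doigaditigigag.
Rule 3 (degemination): no segment meets the environment; /doigaditigigag/ is unchanged.
Rule 4 (final devoicing): /g/ is a voiced stop in word-final position, so it devoices to [k]. /doigaditigigag/ → doigaditigigak.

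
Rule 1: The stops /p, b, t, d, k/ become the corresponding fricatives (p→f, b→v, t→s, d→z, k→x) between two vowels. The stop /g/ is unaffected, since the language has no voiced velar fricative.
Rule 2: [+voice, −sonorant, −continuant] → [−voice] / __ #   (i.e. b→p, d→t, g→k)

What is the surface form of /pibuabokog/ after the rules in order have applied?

pivuavoxok

Rule 1 (intervocalic spirantization): /b/ is a stop between vowels /i/ and /u/, so it spirantizes to the fricative [v]. /b/ is a stop between vowels /a/ and /o/, so it spirantizes to the fricative [v]. /k/ is a stop between vowels /o/ and /o/, so it spirantizes to the fricative [x]. /pibuabokog/ → pivuavoxog.
Rule 2 (final devoicing): /g/ is a voiced stop in word-final position, so it devoices to [k]. /pivuavoxog/ → pivuavoxok.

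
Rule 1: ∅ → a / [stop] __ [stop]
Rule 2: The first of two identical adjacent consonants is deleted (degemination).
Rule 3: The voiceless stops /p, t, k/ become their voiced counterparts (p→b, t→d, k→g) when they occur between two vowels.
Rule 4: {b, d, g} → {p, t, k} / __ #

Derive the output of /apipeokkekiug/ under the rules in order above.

abibeogagegiuk

Rule 1 (stop-cluster a-epenthesis): /k/ and /k/ form a stop–stop cluster, so [a] is inserted between them. /apipeokkekiug/ → apipeokakekiug.
Rule 2 (degemination): no segment meets the environment; /apipeokakekiug/ is unchanged.
Rule 3 (intervocalic voicing): /p/ is a voiceless stop between vowels /a/ and /i/, so it voices to [b]. /p/ is a voiceless stop between vowels /i/ and /e/, so it voices to [b]. /k/ is a voiceless stop between vowels /o/ and /a/, so it voices to [g]. /k/ is a voiceless stop between vowels /a/ and /e/, so it voices to [g]. /k/ is a voiceless stop between vowels /e/ and /i/, so it voices to [g]. /apipeokakekiug/ → abibeogagegiug.
Rule 4 (final devoicing): /g/ is a voiced stop in word-final position, so it devoices to [k]. /abibeogagegiug/ → abibeogagegiuk.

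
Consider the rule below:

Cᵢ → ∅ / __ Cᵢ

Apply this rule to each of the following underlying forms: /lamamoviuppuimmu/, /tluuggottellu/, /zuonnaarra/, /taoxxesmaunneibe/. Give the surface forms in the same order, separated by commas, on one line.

lamamoviupuimu, tluugotelu, zuonaara, taoxesmauneibe

/lamamoviuppuimmu/: /pp/ is a geminate; the first /p/ deletes. /mm/ is a geminate; the first /m/ deletes. → [lamamoviupuimu].
/tluuggottellu/: /gg/ is a geminate; the first /g/ deletes. /tt/ is a geminate; the first /t/ deletes. /ll/ is a geminate; the first /l/ deletes. → [tluugotelu].
/zuonnaarra/: /nn/ is a geminate; the first /n/ deletes. /rr/ is a geminate; the first /r/ deletes. → [zuonaara].
/taoxxesmaunneibe/: /xx/ is a geminate; the first /x/ deletes. /nn/ is a geminate; the first /n/ deletes. → [taoxesmauneibe].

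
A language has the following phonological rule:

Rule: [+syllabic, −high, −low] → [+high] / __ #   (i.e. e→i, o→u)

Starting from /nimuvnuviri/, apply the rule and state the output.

nimuvnuviri

No segment of /nimuvnuviri/ meets the structural description of the rule, so the form surfaces unchanged.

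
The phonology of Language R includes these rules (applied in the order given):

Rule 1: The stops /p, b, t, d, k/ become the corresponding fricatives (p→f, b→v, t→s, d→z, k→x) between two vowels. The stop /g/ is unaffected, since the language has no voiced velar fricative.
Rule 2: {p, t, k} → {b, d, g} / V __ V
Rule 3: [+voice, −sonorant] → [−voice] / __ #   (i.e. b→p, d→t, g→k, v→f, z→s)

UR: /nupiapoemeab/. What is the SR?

Rule 1 (intervocalic spirantization): /p/ is a stop between vowels /u/ and /i/, so it spirantizes to the fricative [f]. /p/ is a stop between vowels /a/ and /o/, so it spirantizes to the fricative [f]. /nupiapoemeab/ → nufiafoemeab.
Rule 2 (intervocalic voicing): no segment meets the environment; /nufiafoemeab/ is unchanged.
Rule 3 (final devoicing): /b/ is a voiced obstruent in word-final position, so it devoices to [p]. /nufiafoemeab/ → nufiafoemeap.

nufiafoemeap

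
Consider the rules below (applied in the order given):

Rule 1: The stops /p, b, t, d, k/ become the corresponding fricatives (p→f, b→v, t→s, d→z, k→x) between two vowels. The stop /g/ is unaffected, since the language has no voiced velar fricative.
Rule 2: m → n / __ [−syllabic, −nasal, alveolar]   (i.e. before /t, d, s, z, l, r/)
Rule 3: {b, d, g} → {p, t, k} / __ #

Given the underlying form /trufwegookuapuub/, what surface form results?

trufwegooxuafuup

Rule 1 (intervocalic spirantization): /k/ is a stop between vowels /o/ and /u/, so it spirantizes to the fricative [x]. /p/ is a stop between vowels /a/ and /u/, so it spirantizes to the fricative [f]. /trufwegookuapuub/ → trufwegooxuafuub.
Rule 2 (nasal place assimilation): no segment meets the environment; /trufwegooxuafuub/ is unchanged.
Rule 3 (final devoicing): /b/ is a voiced stop in word-final position, so it devoices to [p]. /trufwegooxuafuub/ → trufwegooxuafuup.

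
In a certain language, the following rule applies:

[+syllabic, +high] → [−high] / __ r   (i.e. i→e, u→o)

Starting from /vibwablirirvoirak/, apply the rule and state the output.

/i/ is a high vowel immediately before /r/, so it lowers to [e].
/i/ is a high vowel immediately before /r/, so it lowers to [e].
/i/ is a high vowel immediately before /r/, so it lowers to [e].
The other instance of /i/ does not occur in the required environment and remains unchanged.
Surface form: [vibwablerervoerak].

vibwablerervoerak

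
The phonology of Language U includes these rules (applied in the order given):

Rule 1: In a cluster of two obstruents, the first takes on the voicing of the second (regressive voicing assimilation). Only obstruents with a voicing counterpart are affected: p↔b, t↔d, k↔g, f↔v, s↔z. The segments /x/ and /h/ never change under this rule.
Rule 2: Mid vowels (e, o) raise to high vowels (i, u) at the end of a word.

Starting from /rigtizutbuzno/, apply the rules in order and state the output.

riktizudbuznu

Rule 1 (regressive voicing assimilation): /g/ precedes the voiceless obstruent /t/, so it devoices to [k] by assimilation. /t/ precedes the voiced obstruent /b/, so it voices to [d] by assimilation. /rigtizutbuzno/ → riktizudbuzno.
Rule 2 (final vowel raising): /o/ is a mid vowel in word-final position, so it raises to [u]. /riktizudbuzno/ → riktizudbuznu.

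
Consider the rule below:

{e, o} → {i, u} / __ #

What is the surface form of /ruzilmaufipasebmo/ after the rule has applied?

/o/ is a mid vowel in word-final position, so it raises to [u].
The other instance of /e/ does not occur in the required environment and remains unchanged.
Surface form: [ruzilmaufipasebmu].

ruzilmaufipasebmu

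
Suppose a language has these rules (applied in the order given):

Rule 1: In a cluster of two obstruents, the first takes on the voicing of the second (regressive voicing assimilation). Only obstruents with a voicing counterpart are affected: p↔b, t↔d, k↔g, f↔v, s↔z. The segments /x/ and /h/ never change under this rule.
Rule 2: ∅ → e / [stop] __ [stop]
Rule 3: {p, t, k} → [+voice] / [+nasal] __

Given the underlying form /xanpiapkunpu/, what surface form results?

xanbiapekunbu

Rule 1 (regressive voicing assimilation): no segment meets the environment; /xanpiapkunpu/ is unchanged.
Rule 2 (stop-cluster e-epenthesis): /p/ and /k/ form a stop–stop cluster, so [e] is inserted between them. /xanpiapkunpu/ → xanpiapekunpu.
Rule 3 (post-nasal voicing): /p/ is a voiceless stop immediately after the nasal /n/, so it voices to [b]. /p/ is a voiceless stop immediately after the nasal /n/, so it voices to [b]. /xanpiapekunpu/ → xanbiapekunbu.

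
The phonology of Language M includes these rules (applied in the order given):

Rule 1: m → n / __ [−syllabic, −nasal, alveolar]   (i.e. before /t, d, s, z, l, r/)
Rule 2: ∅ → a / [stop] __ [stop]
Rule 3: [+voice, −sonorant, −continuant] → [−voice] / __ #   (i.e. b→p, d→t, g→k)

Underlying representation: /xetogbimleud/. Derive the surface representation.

Rule 1 (nasal place assimilation): /m/ precedes the alveolar consonant /l/, so it assimilates in place to [n]. /xetogbimleud/ → xetogbinleud.
Rule 2 (stop-cluster a-epenthesis): /g/ and /b/ form a stop–stop cluster, so [a] is inserted between them. /xetogbinleud/ → xetogabinleud.
Rule 3 (final devoicing): /d/ is a voiced stop in word-final position, so it devoices to [t]. /xetogabinleud/ → xetogabinleut.

xetogabinleut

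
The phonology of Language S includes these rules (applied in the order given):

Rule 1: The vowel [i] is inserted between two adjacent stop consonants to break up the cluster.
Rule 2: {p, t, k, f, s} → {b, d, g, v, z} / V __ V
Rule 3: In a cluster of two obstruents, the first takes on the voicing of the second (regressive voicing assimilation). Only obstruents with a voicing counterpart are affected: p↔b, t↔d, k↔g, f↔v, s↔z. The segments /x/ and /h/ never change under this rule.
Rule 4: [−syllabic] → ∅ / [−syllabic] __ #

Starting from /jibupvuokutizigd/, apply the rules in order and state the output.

Rule 1 (stop-cluster i-epenthesis): /g/ and /d/ form a stop–stop cluster, so [i] is inserted between them. /jibupvuokutizigd/ → jibupvuokutizigid.
Rule 2 (intervocalic voicing): /k/ is a voiceless obstruent between vowels /o/ and /u/, so it voices to [g]. /t/ is a voiceless obstruent between vowels /u/ and /i/, so it voices to [d]. /jibupvuokutizigid/ → jibupvuogudizigid.
Rule 3 (regressive voicing assimilation): /p/ precedes the voiced obstruent /v/, so it voices to [b] by assimilation. /jibupvuogudizigid/ → jibubvuogudizigid.
Rule 4 (final cluster simplification): no segment meets the environment; /jibubvuogudizigid/ is unchanged.

jibubvuogudizigid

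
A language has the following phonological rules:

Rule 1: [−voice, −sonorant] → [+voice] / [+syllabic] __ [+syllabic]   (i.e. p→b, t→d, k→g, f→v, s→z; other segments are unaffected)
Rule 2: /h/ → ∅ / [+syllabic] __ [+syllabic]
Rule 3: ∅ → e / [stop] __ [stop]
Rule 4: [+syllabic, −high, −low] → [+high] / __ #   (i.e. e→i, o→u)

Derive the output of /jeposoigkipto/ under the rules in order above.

jebozoigekipetu

Rule 1 (intervocalic voicing): /p/ is a voiceless obstruent between vowels /e/ and /o/, so it voices to [b]. /s/ is a voiceless obstruent between vowels /o/ and /o/, so it voices to [z]. /jeposoigkipto/ → jebozoigkipto.
Rule 2 (intervocalic h-deletion): no segment meets the environment; /jebozoigkipto/ is unchanged.
Rule 3 (stop-cluster e-epenthesis): /g/ and /k/ form a stop–stop cluster, so [e] is inserted between them. /p/ and /t/ form a stop–stop cluster, so [e] is inserted between them. /jebozoigkipto/ → jebozoigekipeto.
Rule 4 (final vowel raising): /o/ is a mid vowel in word-final position, so it raises to [u]. /jebozoigekipeto/ → jebozoigekipetu.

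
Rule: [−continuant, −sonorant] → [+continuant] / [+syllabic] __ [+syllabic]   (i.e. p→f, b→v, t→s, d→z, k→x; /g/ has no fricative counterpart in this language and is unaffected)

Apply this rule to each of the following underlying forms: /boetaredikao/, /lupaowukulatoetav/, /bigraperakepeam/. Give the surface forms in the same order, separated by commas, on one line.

boesarezixao, lufaowuxulasoesav, bigraferaxefeam

/boetaredikao/: /t/ is a stop between vowels /e/ and /a/, so it spirantizes to the fricative [s]. /d/ is a stop between vowels /e/ and /i/, so it spirantizes to the fricative [z]. /k/ is a stop between vowels /i/ and /a/, so it spirantizes to the fricative [x]. → [boesarezixao].
/lupaowukulatoetav/: /p/ is a stop between vowels /u/ and /a/, so it spirantizes to the fricative [f]. /k/ is a stop between vowels /u/ and /u/, so it spirantizes to the fricative [x]. /t/ is a stop between vowels /a/ and /o/, so it spirantizes to the fricative [s]. /t/ is a stop between vowels /e/ and /a/, so it spirantizes to the fricative [s]. → [lufaowuxulasoesav].
/bigraperakepeam/: /p/ is a stop between vowels /a/ and /e/, so it spirantizes to the fricative [f]. /k/ is a stop between vowels /a/ and /e/, so it spirantizes to the fricative [x]. /p/ is a stop between vowels /e/ and /e/, so it spirantizes to the fricative [f]. → [bigraferaxefeam].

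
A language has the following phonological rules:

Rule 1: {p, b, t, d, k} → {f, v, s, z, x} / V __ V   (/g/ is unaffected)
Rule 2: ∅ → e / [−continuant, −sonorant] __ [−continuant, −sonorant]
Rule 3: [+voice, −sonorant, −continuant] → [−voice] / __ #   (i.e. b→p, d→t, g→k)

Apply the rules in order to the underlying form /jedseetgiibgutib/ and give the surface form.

Rule 1 (intervocalic spirantization): /t/ is a stop between vowels /u/ and /i/, so it spirantizes to the fricative [s]. /jedseetgiibgutib/ → jedseetgiibgusib.
Rule 2 (stop-cluster e-epenthesis): /t/ and /g/ form a stop–stop cluster, so [e] is inserted between them. /b/ and /g/ form a stop–stop cluster, so [e] is inserted between them. /jedseetgiibgusib/ → jedseetegiibegusib.
Rule 3 (final devoicing): /b/ is a voiced stop in word-final position, so it devoices to [p]. /jedseetegiibegusib/ → jedseetegiibegusip.

jedseetegiibegusip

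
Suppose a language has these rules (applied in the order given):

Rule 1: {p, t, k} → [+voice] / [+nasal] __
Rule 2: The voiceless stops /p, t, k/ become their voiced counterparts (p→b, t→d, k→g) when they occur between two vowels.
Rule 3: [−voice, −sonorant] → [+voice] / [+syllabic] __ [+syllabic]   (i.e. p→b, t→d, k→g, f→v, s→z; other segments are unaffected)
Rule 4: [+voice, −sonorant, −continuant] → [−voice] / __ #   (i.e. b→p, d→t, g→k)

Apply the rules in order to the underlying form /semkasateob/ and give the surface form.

semgazadeop

Rule 1 (post-nasal voicing): /k/ is a voiceless stop immediately after the nasal /m/, so it voices to [g]. /semkasateob/ → semgasateob.
Rule 2 (intervocalic voicing): /t/ is a voiceless stop between vowels /a/ and /e/, so it voices to [d]. /semgasateob/ → semgasadeob.
Rule 3 (intervocalic voicing): /s/ is a voiceless obstruent between vowels /a/ and /a/, so it voices to [z]. /semgasadeob/ → semgazadeob.
Rule 4 (final devoicing): /b/ is a voiced stop in word-final position, so it devoices to [p]. /semgazadeob/ → semgazadeop.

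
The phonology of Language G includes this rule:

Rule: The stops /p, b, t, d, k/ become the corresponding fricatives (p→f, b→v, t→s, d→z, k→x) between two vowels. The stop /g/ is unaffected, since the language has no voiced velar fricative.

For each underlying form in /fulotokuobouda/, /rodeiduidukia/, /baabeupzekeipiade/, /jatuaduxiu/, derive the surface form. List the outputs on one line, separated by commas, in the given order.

/fulotokuobouda/: /t/ is a stop between vowels /o/ and /o/, so it spirantizes to the fricative [s]. /k/ is a stop between vowels /o/ and /u/, so it spirantizes to the fricative [x]. /b/ is a stop between vowels /o/ and /o/, so it spirantizes to the fricative [v]. /d/ is a stop between vowels /u/ and /a/, so it spirantizes to the fricative [z]. → [fulosoxuovouza].
/rodeiduidukia/: /d/ is a stop between vowels /o/ and /e/, so it spirantizes to the fricative [z]. /d/ is a stop between vowels /i/ and /u/, so it spirantizes to the fricative [z]. /d/ is a stop between vowels /i/ and /u/, so it spirantizes to the fricative [z]. /k/ is a stop between vowels /u/ and /i/, so it spirantizes to the fricative [x]. → [rozeizuizuxia].
/baabeupzekeipiade/: /b/ is a stop between vowels /a/ and /e/, so it spirantizes to the fricative [v]. /k/ is a stop between vowels /e/ and /e/, so it spirantizes to the fricative [x]. /p/ is a stop between vowels /i/ and /i/, so it spirantizes to the fricative [f]. /d/ is a stop between vowels /a/ and /e/, so it spirantizes to the fricative [z]. → [baaveupzexeifiaze].
/jatuaduxiu/: /t/ is a stop between vowels /a/ and /u/, so it spirantizes to the fricative [s]. /d/ is a stop between vowels /a/ and /u/, so it spirantizes to the fricative [z]. → [jasuazuxiu].

fulosoxuovouza, rozeizuizuxia, baaveupzexeifiaze, jasuazuxiu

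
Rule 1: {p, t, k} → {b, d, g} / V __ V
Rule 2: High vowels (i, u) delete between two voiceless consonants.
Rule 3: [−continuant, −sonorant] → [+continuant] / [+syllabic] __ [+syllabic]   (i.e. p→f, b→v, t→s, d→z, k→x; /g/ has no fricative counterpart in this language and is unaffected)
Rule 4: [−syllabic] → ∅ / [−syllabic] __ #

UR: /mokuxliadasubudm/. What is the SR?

moguxliazasuvud

Rule 1 (intervocalic voicing): /k/ is a voiceless stop between vowels /o/ and /u/, so it voices to [g]. /mokuxliadasubudm/ → moguxliadasubudm.
Rule 2 (high vowel syncope): no segment meets the environment; /moguxliadasubudm/ is unchanged.
Rule 3 (intervocalic spirantization): /d/ is a stop between vowels /a/ and /a/, so it spirantizes to the fricative [z]. /b/ is a stop between vowels /u/ and /u/, so it spirantizes to the fricative [v]. /moguxliadasubudm/ → moguxliazasuvudm.
Rule 4 (final cluster simplification): /m/ is the second consonant of a word-final cluster /dm/, so it deletes. /moguxliazasuvudm/ → moguxliazasuvud.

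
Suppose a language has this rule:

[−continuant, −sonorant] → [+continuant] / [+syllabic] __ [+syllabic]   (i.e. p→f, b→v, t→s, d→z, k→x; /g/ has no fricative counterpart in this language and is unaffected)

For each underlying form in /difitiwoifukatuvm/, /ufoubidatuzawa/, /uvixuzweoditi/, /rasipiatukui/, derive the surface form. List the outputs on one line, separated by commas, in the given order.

/difitiwoifukatuvm/: /t/ is a stop between vowels /i/ and /i/, so it spirantizes to the fricative [s]. /k/ is a stop between vowels /u/ and /a/, so it spirantizes to the fricative [x]. /t/ is a stop between vowels /a/ and /u/, so it spirantizes to the fricative [s]. → [difisiwoifuxasuvm].
/ufoubidatuzawa/: /b/ is a stop between vowels /u/ and /i/, so it spirantizes to the fricative [v]. /d/ is a stop between vowels /i/ and /a/, so it spirantizes to the fricative [z]. /t/ is a stop between vowels /a/ and /u/, so it spirantizes to the fricative [s]. → [ufouvizasuzawa].
/uvixuzweoditi/: /d/ is a stop between vowels /o/ and /i/, so it spirantizes to the fricative [z]. /t/ is a stop between vowels /i/ and /i/, so it spirantizes to the fricative [s]. → [uvixuzweozisi].
/rasipiatukui/: /p/ is a stop between vowels /i/ and /i/, so it spirantizes to the fricative [f]. /t/ is a stop between vowels /a/ and /u/, so it spirantizes to the fricative [s]. /k/ is a stop between vowels /u/ and /u/, so it spirantizes to the fricative [x]. → [rasifiasuxui].

difisiwoifuxasuvm, ufouvizasuzawa, uvixuzweozisi, rasifiasuxui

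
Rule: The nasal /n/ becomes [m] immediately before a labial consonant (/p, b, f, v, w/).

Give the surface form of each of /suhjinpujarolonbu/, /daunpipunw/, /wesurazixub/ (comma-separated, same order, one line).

suhjimpujarolombu, daumpipumw, wesurazixub

/suhjinpujarolonbu/: /n/ precedes the labial consonant /p/, so it assimilates in place to [m]. /n/ precedes the labial consonant /b/, so it assimilates in place to [m]. → [suhjimpujarolombu].
/daunpipunw/: /n/ precedes the labial consonant /p/, so it assimilates in place to [m]. /n/ precedes the labial consonant /w/, so it assimilates in place to [m]. → [daumpipumw].
/wesurazixub/: the rule's environment is not met; surfaces unchanged as [wesurazixub].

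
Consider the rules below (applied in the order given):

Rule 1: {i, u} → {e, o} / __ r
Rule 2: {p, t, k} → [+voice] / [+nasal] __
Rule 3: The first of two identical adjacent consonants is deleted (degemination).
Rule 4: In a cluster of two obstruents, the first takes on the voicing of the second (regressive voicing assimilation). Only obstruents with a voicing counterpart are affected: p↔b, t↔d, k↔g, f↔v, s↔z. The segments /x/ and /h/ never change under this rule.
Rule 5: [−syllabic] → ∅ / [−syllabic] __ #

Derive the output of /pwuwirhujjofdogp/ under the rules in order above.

Rule 1 (pre-rhotic lowering): /i/ is a high vowel immediately before /r/, so it lowers to [e]. /pwuwirhujjofdogp/ → pwuwerhujjofdogp.
Rule 2 (post-nasal voicing): no segment meets the environment; /pwuwerhujjofdogp/ is unchanged.
Rule 3 (degemination): /jj/ is a geminate; the first /j/ deletes. /pwuwerhujjofdogp/ → pwuwerhujofdogp.
Rule 4 (regressive voicing assimilation): /f/ precedes the voiced obstruent /d/, so it voices to [v] by assimilation. /g/ precedes the voiceless obstruent /p/, so it devoices to [k] by assimilation. /pwuwerhujofdogp/ → pwuwerhujovdokp.
Rule 5 (final cluster simplification): /p/ is the second consonant of a word-final cluster /kp/, so it deletes. /pwuwerhujovdokp/ → pwuwerhujovdok.

pwuwerhujovdok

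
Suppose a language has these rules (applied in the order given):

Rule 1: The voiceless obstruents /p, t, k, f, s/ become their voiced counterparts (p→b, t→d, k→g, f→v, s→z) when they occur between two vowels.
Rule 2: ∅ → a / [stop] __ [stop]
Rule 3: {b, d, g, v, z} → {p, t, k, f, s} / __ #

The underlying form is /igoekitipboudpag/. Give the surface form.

Rule 1 (intervocalic voicing): /k/ is a voiceless obstruent between vowels /e/ and /i/, so it voices to [g]. /t/ is a voiceless obstruent between vowels /i/ and /i/, so it voices to [d]. /igoekitipboudpag/ → igoegidipboudpag.
Rule 2 (stop-cluster a-epenthesis): /p/ and /b/ form a stop–stop cluster, so [a] is inserted between them. /d/ and /p/ form a stop–stop cluster, so [a] is inserted between them. /igoegidipboudpag/ → igoegidipaboudapag.
Rule 3 (final devoicing): /g/ is a voiced obstruent in word-final position, so it devoices to [k]. /igoegidipaboudapag/ → igoegidipaboudapak.

igoegidipaboudapak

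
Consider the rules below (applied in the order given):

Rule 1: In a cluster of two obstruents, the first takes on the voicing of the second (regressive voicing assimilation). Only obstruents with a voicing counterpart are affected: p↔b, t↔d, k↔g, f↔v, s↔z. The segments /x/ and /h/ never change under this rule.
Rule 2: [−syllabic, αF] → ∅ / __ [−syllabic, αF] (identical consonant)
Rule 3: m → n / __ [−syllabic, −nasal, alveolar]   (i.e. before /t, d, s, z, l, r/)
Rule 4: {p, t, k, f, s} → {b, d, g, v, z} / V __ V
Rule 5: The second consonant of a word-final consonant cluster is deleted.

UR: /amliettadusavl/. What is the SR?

anliedaduzav

Rule 1 (regressive voicing assimilation): no segment meets the environment; /amliettadusavl/ is unchanged.
Rule 2 (degemination): /tt/ is a geminate; the first /t/ deletes. /amliettadusavl/ → amlietadusavl.
Rule 3 (nasal place assimilation): /m/ precedes the alveolar consonant /l/, so it assimilates in place to [n]. /amlietadusavl/ → anlietadusavl.
Rule 4 (intervocalic voicing): /t/ is a voiceless obstruent between vowels /e/ and /a/, so it voices to [d]. /s/ is a voiceless obstruent between vowels /u/ and /a/, so it voices to [z]. /anlietadusavl/ → anliedaduzavl.
Rule 5 (final cluster simplification): /l/ is the second consonant of a word-final cluster /vl/, so it deletes. /anliedaduzavl/ → anliedaduzav.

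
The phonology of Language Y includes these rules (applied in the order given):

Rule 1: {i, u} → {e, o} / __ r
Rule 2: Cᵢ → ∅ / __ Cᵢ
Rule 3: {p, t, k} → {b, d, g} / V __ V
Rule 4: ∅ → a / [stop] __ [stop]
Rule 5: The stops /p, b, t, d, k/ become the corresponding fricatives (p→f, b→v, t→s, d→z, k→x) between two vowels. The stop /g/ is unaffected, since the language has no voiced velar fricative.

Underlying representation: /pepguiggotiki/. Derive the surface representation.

Rule 1 (pre-rhotic lowering): no segment meets the environment; /pepguiggotiki/ is unchanged.
Rule 2 (degemination): /gg/ is a geminate; the first /g/ deletes. /pepguiggotiki/ → pepguigotiki.
Rule 3 (intervocalic voicing): /t/ is a voiceless stop between vowels /o/ and /i/, so it voices to [d]. /k/ is a voiceless stop between vowels /i/ and /i/, so it voices to [g]. /pepguigotiki/ → pepguigodigi.
Rule 4 (stop-cluster a-epenthesis): /p/ and /g/ form a stop–stop cluster, so [a] is inserted between them. /pepguigodigi/ → pepaguigodigi.
Rule 5 (intervocalic spirantization): /p/ is a stop between vowels /e/ and /a/, so it spirantizes to the fricative [f]. /d/ is a stop between vowels /o/ and /i/, so it spirantizes to the fricative [z]. /pepaguigodigi/ → pefaguigozigi.

pefaguigozigi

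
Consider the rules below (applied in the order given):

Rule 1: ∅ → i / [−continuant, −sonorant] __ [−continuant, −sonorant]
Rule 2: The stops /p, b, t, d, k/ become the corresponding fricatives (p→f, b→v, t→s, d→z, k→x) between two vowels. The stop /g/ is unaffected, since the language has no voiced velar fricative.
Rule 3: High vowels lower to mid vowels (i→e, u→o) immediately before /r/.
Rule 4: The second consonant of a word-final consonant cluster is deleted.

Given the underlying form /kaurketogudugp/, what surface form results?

Rule 1 (stop-cluster i-epenthesis): /g/ and /p/ form a stop–stop cluster, so [i] is inserted between them. /kaurketogudugp/ → kaurketogudugip.
Rule 2 (intervocalic spirantization): /t/ is a stop between vowels /e/ and /o/, so it spirantizes to the fricative [s]. /d/ is a stop between vowels /u/ and /u/, so it spirantizes to the fricative [z]. /kaurketogudugip/ → kaurkesoguzugip.
Rule 3 (pre-rhotic lowering): /u/ is a high vowel immediately before /r/, so it lowers to [o]. /kaurkesoguzugip/ → kaorkesoguzugip.
Rule 4 (final cluster simplification): no segment meets the environment; /kaorkesoguzugip/ is unchanged.

kaorkesoguzugip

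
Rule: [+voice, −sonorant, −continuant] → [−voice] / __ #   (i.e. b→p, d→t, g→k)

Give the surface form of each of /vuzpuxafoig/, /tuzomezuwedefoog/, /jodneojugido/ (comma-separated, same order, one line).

/vuzpuxafoig/: /g/ is a voiced stop in word-final position, so it devoices to [k]. → [vuzpuxafoik].
/tuzomezuwedefoog/: /g/ is a voiced stop in word-final position, so it devoices to [k]. → [tuzomezuwedefook].
/jodneojugido/: the rule's environment is not met; surfaces unchanged as [jodneojugido].

vuzpuxafoik, tuzomezuwedefook, jodneojugido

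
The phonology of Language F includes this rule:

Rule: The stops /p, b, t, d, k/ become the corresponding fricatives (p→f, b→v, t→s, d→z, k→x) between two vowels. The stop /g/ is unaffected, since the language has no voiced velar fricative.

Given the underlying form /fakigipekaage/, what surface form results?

faxigifexaage

/k/ is a stop between vowels /a/ and /i/, so it spirantizes to the fricative [x].
/p/ is a stop between vowels /i/ and /e/, so it spirantizes to the fricative [f].
/k/ is a stop between vowels /e/ and /a/, so it spirantizes to the fricative [x].
Surface form: [faxigifexaage].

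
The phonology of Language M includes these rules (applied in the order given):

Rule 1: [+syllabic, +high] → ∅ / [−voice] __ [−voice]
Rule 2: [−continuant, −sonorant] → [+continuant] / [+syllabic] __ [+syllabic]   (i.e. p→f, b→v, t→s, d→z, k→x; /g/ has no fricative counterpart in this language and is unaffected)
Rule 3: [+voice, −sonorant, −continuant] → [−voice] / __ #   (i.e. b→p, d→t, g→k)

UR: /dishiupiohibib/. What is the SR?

dishiufiohivip

Rule 1 (high vowel syncope): no segment meets the environment; /dishiupiohibib/ is unchanged.
Rule 2 (intervocalic spirantization): /p/ is a stop between vowels /u/ and /i/, so it spirantizes to the fricative [f]. /b/ is a stop between vowels /i/ and /i/, so it spirantizes to the fricative [v]. /dishiupiohibib/ → dishiufiohivib.
Rule 3 (final devoicing): /b/ is a voiced stop in word-final position, so it devoices to [p]. /dishiufiohivib/ → dishiufiohivip.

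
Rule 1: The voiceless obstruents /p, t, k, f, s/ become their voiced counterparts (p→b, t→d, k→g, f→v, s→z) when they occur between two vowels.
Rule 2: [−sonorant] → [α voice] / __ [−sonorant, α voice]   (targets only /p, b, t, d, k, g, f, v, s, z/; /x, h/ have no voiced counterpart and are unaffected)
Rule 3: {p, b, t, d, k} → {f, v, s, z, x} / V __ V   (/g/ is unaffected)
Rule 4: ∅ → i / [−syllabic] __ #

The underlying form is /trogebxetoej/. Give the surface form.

Rule 1 (intervocalic voicing): /t/ is a voiceless obstruent between vowels /e/ and /o/, so it voices to [d]. /trogebxetoej/ → trogebxedoej.
Rule 2 (regressive voicing assimilation): /b/ precedes the voiceless obstruent /x/, so it devoices to [p] by assimilation. /trogebxedoej/ → trogepxedoej.
Rule 3 (intervocalic spirantization): /d/ is a stop between vowels /e/ and /o/, so it spirantizes to the fricative [z]. /trogepxedoej/ → trogepxezoej.
Rule 4 (final i-epenthesis): the form ends in the consonant /j/, so [i] is inserted word-finally. /trogepxezoej/ → trogepxezoeji.

trogepxezoeji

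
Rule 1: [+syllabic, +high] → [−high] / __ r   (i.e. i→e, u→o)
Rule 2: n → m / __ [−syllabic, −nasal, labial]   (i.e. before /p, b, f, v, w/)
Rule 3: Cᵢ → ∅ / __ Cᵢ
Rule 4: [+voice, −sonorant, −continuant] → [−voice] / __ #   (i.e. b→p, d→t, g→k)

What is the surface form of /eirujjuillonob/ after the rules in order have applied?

Rule 1 (pre-rhotic lowering): /i/ is a high vowel immediately before /r/, so it lowers to [e]. /eirujjuillonob/ → eerujjuillonob.
Rule 2 (nasal place assimilation): no segment meets the environment; /eerujjuillonob/ is unchanged.
Rule 3 (degemination): /jj/ is a geminate; the first /j/ deletes. /ll/ is a geminate; the first /l/ deletes. /eerujjuillonob/ → eerujuilonob.
Rule 4 (final devoicing): /b/ is a voiced stop in word-final position, so it devoices to [p]. /eerujuilonob/ → eerujuilonop.

eerujuilonop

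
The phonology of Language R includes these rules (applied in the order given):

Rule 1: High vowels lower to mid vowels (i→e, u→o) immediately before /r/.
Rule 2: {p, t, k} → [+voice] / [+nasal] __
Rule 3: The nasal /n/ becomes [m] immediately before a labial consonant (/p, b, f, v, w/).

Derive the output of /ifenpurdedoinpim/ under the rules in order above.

ifembordedoimbim

Rule 1 (pre-rhotic lowering): /u/ is a high vowel immediately before /r/, so it lowers to [o]. /ifenpurdedoinpim/ → ifenpordedoinpim.
Rule 2 (post-nasal voicing): /p/ is a voiceless stop immediately after the nasal /n/, so it voices to [b]. /p/ is a voiceless stop immediately after the nasal /n/, so it voices to [b]. /ifenpordedoinpim/ → ifenbordedoinbim.
Rule 3 (nasal place assimilation): /n/ precedes the labial consonant /b/, so it assimilates in place to [m]. /n/ precedes the labial consonant /b/, so it assimilates in place to [m]. /ifenbordedoinbim/ → ifembordedoimbim.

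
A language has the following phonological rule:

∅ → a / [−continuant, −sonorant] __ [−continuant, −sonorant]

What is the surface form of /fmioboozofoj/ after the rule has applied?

No segment of /fmioboozofoj/ meets the structural description of the rule, so the form surfaces unchanged.

fmioboozofoj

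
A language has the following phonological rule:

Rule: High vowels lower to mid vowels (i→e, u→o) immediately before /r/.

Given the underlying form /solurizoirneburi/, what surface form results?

Scanning /solurizoirneburi/: /u/ is a high vowel immediately before /r/, so it lowers to [o]; /i/ at position 6 is not in the conditioning environment; /i/ is a high vowel immediately before /r/, so it lowers to [e]; /u/ is a high vowel immediately before /r/, so it lowers to [o]; /i/ at position 16 is not in the conditioning environment.
Result: [solorizoernebori].

solorizoernebori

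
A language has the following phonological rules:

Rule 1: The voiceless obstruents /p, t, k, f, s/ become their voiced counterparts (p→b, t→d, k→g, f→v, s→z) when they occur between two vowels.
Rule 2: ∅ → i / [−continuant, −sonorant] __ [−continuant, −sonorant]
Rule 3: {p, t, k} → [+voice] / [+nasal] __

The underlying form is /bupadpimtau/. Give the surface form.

Rule 1 (intervocalic voicing): /p/ is a voiceless obstruent between vowels /u/ and /a/, so it voices to [b]. /bupadpimtau/ → bubadpimtau.
Rule 2 (stop-cluster i-epenthesis): /d/ and /p/ form a stop–stop cluster, so [i] is inserted between them. /bubadpimtau/ → bubadipimtau.
Rule 3 (post-nasal voicing): /t/ is a voiceless stop immediately after the nasal /m/, so it voices to [d]. /bubadipimtau/ → bubadipimdau.

bubadipimdau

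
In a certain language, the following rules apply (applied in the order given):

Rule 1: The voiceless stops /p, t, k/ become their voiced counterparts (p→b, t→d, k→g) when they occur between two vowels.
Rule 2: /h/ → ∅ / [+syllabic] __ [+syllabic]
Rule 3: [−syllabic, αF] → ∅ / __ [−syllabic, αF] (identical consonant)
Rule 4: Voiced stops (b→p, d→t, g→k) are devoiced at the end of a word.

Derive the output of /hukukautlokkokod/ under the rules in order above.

hugugautlokogot

Rule 1 (intervocalic voicing): /k/ is a voiceless stop between vowels /u/ and /u/, so it voices to [g]. /k/ is a voiceless stop between vowels /u/ and /a/, so it voices to [g]. /k/ is a voiceless stop between vowels /o/ and /o/, so it voices to [g]. /hukukautlokkokod/ → hugugautlokkogod.
Rule 2 (intervocalic h-deletion): no segment meets the environment; /hugugautlokkogod/ is unchanged.
Rule 3 (degemination): /kk/ is a geminate; the first /k/ deletes. /hugugautlokkogod/ → hugugautlokogod.
Rule 4 (final devoicing): /d/ is a voiced stop in word-final position, so it devoices to [t]. /hugugautlokogod/ → hugugautlokogot.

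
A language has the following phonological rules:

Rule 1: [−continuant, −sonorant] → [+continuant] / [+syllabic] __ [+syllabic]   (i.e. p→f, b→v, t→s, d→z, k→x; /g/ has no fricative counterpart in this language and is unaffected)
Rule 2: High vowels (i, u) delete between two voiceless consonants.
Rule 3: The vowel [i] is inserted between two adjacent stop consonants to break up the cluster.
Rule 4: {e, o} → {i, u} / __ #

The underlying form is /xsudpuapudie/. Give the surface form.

Rule 1 (intervocalic spirantization): /p/ is a stop between vowels /a/ and /u/, so it spirantizes to the fricative [f]. /d/ is a stop between vowels /u/ and /i/, so it spirantizes to the fricative [z]. /xsudpuapudie/ → xsudpuafuzie.
Rule 2 (high vowel syncope): no segment meets the environment; /xsudpuafuzie/ is unchanged.
Rule 3 (stop-cluster i-epenthesis): /d/ and /p/ form a stop–stop cluster, so [i] is inserted between them. /xsudpuafuzie/ → xsudipuafuzie.
Rule 4 (final vowel raising): /e/ is a mid vowel in word-final position, so it raises to [i]. /xsudipuafuzie/ → xsudipuafuzii.

xsudipuafuzii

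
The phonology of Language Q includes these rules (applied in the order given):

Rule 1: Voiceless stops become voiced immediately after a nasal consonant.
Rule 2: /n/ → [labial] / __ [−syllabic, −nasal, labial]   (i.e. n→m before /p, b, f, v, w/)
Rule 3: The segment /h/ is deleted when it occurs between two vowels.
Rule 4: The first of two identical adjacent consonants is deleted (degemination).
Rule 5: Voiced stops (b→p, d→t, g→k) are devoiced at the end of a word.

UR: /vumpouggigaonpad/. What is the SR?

vumbougigaombat

Rule 1 (post-nasal voicing): /p/ is a voiceless stop immediately after the nasal /m/, so it voices to [b]. /p/ is a voiceless stop immediately after the nasal /n/, so it voices to [b]. /vumpouggigaonpad/ → vumbouggigaonbad.
Rule 2 (nasal place assimilation): /n/ precedes the labial consonant /b/, so it assimilates in place to [m]. /vumbouggigaonbad/ → vumbouggigaombad.
Rule 3 (intervocalic h-deletion): no segment meets the environment; /vumbouggigaombad/ is unchanged.
Rule 4 (degemination): /gg/ is a geminate; the first /g/ deletes. /vumbouggigaombad/ → vumbougigaombad.
Rule 5 (final devoicing): /d/ is a voiced stop in word-final position, so it devoices to [t]. /vumbougigaombad/ → vumbougigaombat.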